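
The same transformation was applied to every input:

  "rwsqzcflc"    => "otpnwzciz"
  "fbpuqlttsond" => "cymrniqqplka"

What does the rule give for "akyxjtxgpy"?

xhvugqudmv

Rule — shift every letter 3 places backward in the alphabet (wrapping around).
"akyxjtxgpy" → "xhvugqudmv".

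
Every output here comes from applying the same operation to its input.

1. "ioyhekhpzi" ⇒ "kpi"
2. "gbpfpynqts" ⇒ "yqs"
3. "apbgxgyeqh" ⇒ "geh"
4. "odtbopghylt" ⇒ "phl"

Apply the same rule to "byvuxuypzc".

Looking at the pairs, the operation is to keep every other character starting from the second (positions 2nd, 4th, 6th, ...), then keep only the last 3 characters.
Applying both steps to "byvuxuypzc": "yuupc", then "upc".

upc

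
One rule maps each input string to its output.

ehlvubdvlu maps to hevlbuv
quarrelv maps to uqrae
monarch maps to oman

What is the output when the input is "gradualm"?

rgdaa

The transformation: swap each adjacent pair of characters (1↔2, 3↔4, ...), then delete the last 3 characters.
Applying that to "gradualm" gives "rgdaa".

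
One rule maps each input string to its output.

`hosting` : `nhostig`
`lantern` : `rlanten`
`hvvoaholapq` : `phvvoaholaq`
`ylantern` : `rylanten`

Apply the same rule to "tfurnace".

Rule — move the last character to the front, then swap the first and last characters.
On "tfurnace" that produces "ctfurnae".

ctfurnae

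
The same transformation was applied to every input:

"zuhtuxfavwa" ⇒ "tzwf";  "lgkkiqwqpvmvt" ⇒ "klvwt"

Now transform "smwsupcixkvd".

sskc

Each output is the input with this applied: keep one character in every 3, starting at position 1 (positions 1st, 4th, 7th, ...), then swap each adjacent pair of characters (1↔2, 3↔4, ...).
Applying both steps to "smwsupcixkvd": "ssck", then "sskc".
(Check on "lgkkiqwqpvmvt": → "lkwvt" → "klvwt" ✓)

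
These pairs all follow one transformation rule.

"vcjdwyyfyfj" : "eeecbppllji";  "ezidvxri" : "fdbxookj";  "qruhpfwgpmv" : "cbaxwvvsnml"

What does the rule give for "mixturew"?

dcazxsok

The rule is to sort the characters into reverse alphabetical order, then shift every letter 6 places forward in the alphabet (wrapping around).
"mixturew" → "xwutrmie" → "dcazxsok".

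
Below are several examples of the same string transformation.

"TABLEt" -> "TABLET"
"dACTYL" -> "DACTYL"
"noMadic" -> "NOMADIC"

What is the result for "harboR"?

HARBOR

The rule is to convert every letter to uppercase.
For "harboR" the result is "HARBOR".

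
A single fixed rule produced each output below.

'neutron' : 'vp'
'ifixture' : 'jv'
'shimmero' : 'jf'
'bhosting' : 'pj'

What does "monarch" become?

od

What's happening: shift every letter 1 place forward in the alphabet (wrapping around), then keep one character in every 3, starting at position 3 (positions 3rd, 6th, 9th, ...).
"monarch" → "npobsdi" → "od".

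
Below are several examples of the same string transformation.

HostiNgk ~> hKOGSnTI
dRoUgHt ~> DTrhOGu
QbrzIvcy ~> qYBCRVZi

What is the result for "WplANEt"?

wTPeLna

What's happening: take characters alternately from the front and the back (1st, last, 2nd, 2nd-last, ...), then flip the case of every letter.
Applying both steps to "WplANEt": "WtpElNA", then "wTPeLna".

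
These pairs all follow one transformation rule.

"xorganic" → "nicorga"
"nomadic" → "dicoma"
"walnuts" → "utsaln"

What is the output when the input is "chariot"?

The pattern: delete the first character, then move the last 3 characters to the front (rotate right by 3).
Applying both steps to "chariot": "hariot", then "iothar".
(Check on "nomadic": → "omadic" → "dicoma" ✓)

iothar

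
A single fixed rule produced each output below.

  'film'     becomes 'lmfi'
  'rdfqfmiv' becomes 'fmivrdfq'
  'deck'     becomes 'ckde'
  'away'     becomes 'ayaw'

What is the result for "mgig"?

In each case the input is transformed by: swap the front and back halves of the string.
So "mgig" becomes "igmg".

igmg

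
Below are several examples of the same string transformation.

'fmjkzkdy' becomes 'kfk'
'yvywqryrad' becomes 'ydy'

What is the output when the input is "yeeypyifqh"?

Each output is the input with this applied: swap the front and back halves of the string, then keep one character in every 3, starting at position 2 (positions 2nd, 5th, 8th, ...).
So "yeeypyifqh" becomes "ihe".

ihe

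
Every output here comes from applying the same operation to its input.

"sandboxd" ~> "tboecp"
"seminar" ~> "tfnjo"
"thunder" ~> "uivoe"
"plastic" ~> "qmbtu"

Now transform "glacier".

Each output is the input with this applied: shift every letter 1 place forward in the alphabet (wrapping around), then delete the last 2 characters.
On "glacier": the first step gives "hmbdjfs", and the second then gives "hmbdj".

hmbdj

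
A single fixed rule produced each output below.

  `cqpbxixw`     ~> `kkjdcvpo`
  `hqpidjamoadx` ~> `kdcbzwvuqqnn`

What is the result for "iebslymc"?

lfzyvrpo

In each case the input is transformed by: sort the characters into reverse alphabetical order, then shift every letter 13 places forward in the alphabet (wrapping around) — i.e. ROT13.
On "iebslymc": the first step gives "ysmliecb", and the second then gives "lfzyvrpo".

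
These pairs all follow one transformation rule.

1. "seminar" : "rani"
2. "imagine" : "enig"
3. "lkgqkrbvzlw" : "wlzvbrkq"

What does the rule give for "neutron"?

What's happening: delete the first 3 characters, then reverse the string.
So "neutron" becomes "nort".

nort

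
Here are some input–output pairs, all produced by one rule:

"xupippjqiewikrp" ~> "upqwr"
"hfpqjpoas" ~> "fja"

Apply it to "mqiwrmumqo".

qrm

Looking at the pairs, the operation is to keep one character in every 3, starting at position 2 (positions 2nd, 5th, 8th, ...).
So "mqiwrmumqo" becomes "qrm".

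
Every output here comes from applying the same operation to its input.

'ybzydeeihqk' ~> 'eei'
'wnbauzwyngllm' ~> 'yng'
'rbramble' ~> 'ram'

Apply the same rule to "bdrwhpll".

In each case the input is transformed by: move the last 3 characters to the front (rotate right by 3), then keep only the last 3 characters.
"bdrwhpll" → "pllbdrwh" → "rwh".
(Check on "rbramble": → "blerbram" → "ram" ✓)

rwh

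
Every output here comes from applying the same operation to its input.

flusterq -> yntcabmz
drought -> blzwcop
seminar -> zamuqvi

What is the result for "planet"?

bxtivm

In each case the input is transformed by: shift every letter 8 places forward in the alphabet (wrapping around), then move the last character to the front.
For "planet" the result is "bxtivm".
(Check on "drought": → "lzwcopb" → "blzwcop" ✓)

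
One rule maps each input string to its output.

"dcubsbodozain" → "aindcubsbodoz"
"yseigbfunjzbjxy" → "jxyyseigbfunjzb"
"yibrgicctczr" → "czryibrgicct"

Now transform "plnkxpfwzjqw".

jqwplnkxpfwz

The rule is to move the last 3 characters to the front (rotate right by 3).
Doing the same to "plnkxpfwzjqw": "jqwplnkxpfwz".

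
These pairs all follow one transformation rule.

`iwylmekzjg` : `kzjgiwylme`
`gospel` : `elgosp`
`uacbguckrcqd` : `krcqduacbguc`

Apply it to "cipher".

erciph

Looking at the pairs, the operation is to move the first character to the end, then swap the front and back halves of the string.
"cipher" → "ipherc" → "erciph".
(Check on "uacbguckrcqd": → "acbguckrcqdu" → "krcqduacbguc" ✓)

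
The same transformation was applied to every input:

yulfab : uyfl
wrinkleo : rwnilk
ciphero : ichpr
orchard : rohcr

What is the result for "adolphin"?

dalohp

Looking at the pairs, the operation is to swap each adjacent pair of characters (1↔2, 3↔4, ...), then delete the last 2 characters.
"adolphin" → "dalohp".
(Check on "orchard": → "rohcrad" → "rohcr" ✓)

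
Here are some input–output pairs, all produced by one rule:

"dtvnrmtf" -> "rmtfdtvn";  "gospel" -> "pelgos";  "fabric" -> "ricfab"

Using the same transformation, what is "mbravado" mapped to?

In each case the input is transformed by: swap the front and back halves of the string.
On "mbravado" that produces "vadombra".

vadombra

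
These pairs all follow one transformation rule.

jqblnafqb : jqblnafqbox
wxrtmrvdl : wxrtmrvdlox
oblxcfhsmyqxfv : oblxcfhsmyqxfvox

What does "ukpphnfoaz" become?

ukpphnfoazox

Rule — append "ox".
On "ukpphnfoaz" that produces "ukpphnfoazox".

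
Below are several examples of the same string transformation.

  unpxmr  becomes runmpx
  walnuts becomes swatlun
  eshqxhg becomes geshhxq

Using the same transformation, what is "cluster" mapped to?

rcleuts

What's happening: swap the first and last characters, then take characters alternately from the front and the back (1st, last, 2nd, 2nd-last, ...).
On "cluster" that produces "rcleuts".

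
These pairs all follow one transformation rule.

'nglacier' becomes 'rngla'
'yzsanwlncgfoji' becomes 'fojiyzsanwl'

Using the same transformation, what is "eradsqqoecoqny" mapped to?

What's happening: swap the front and back halves of the string, then delete the first 3 characters.
Starting from "eradsqqoecoqny": after the first operation, "oecoqnyeradsqq"; after the second, "oqnyeradsqq".

oqnyeradsqq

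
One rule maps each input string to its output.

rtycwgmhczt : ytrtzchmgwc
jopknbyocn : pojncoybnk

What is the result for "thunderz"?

What's happening: move the first 3 characters to the end (rotate left by 3), then reverse the string.
Working it through for "thunderz": intermediate "nderzthu", final "uhtzredn".

uhtzredn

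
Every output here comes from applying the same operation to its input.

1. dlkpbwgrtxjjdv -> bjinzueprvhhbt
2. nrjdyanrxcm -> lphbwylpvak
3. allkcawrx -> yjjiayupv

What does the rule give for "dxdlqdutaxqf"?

bvbjobsryvod

Rule — shift every letter 2 places backward in the alphabet (wrapping around).
So "dxdlqdutaxqf" becomes "bvbjobsryvod".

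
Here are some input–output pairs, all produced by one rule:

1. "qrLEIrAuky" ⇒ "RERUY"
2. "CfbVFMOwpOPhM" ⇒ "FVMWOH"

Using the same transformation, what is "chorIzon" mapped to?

HRZN

What's happening: keep every other character starting from the second (positions 2nd, 4th, 6th, ...), then convert every letter to uppercase.
Starting from "chorIzon": after the first operation, "hrzn"; after the second, "HRZN".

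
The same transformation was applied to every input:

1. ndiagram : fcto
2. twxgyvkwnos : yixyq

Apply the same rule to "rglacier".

Rule — shift every letter 2 places forward in the alphabet (wrapping around), then keep every other character starting from the second (positions 2nd, 4th, 6th, ...).
Applying both steps to "rglacier": "tincekgt", then "ickt".

ickt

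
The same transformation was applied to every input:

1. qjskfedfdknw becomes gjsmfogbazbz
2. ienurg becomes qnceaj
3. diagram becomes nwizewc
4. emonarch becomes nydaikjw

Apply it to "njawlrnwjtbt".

pxpjfwshnjsf

What's happening: move the last 3 characters to the front (rotate right by 3), then shift every letter 4 places backward in the alphabet (wrapping around).
Applying both steps to "njawlrnwjtbt": "tbtnjawlrnwj", then "pxpjfwshnjsf".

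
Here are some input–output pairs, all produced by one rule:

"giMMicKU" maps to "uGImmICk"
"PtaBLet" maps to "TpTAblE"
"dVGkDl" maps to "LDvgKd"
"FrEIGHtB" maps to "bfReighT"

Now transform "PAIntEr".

Rule — move the last character to the front, then flip the case of every letter.
For "PAIntEr", step one produces "rPAIntE"; step two turns that into "RpaiNTe".

RpaiNTe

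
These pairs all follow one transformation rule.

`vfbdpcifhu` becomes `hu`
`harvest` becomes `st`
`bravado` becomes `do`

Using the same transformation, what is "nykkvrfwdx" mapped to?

What's happening: keep only the last 2 characters.
On "nykkvrfwdx" that produces "dx".

dx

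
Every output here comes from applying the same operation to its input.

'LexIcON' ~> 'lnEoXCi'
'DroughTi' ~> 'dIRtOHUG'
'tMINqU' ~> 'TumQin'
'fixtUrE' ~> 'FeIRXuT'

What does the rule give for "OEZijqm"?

oMeQzJI

The pattern: flip the case of every letter, then take characters alternately from the front and the back (1st, last, 2nd, 2nd-last, ...).
Working it through for "OEZijqm": intermediate "oezIJQM", final "oMeQzJI".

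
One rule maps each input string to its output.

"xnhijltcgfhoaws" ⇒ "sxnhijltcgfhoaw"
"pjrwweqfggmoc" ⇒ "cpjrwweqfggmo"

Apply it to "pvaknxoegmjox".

xpvaknxoegmjo

The pattern: move the last character to the front.
On "pvaknxoegmjox" that produces "xpvaknxoegmjo".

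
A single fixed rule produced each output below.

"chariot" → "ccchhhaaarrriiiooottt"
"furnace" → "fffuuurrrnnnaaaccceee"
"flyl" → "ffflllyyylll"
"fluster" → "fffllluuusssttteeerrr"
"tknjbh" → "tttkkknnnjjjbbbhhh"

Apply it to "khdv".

Rule — repeat every character 3 times.
"khdv" → "kkkhhhdddvvv".

kkkhhhdddvvv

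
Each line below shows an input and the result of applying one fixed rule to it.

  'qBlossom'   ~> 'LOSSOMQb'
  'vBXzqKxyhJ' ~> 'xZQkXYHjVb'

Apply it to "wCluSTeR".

In each case the input is transformed by: flip the case of every letter, then move the first 2 characters to the end (rotate left by 2).
Starting from "wCluSTeR": after the first operation, "WcLUstEr"; after the second, "LUstErWc".

LUstErWc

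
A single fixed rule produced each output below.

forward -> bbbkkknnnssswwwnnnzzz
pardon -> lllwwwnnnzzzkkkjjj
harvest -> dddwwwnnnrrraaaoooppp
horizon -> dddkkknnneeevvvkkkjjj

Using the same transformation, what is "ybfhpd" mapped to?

uuuxxxbbbdddlllzzz

Rule — repeat every character 3 times, then shift every letter 4 places backward in the alphabet (wrapping around).
Working it through for "ybfhpd": intermediate "yyybbbfffhhhpppddd", final "uuuxxxbbbdddlllzzz".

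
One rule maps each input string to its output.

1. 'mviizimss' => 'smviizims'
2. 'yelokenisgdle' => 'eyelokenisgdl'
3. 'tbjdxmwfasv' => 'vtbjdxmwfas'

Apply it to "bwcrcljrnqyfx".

xbwcrcljrnqyf

In each case the input is transformed by: move the last character to the front.
Doing the same to "bwcrcljrnqyfx": "xbwcrcljrnqyf".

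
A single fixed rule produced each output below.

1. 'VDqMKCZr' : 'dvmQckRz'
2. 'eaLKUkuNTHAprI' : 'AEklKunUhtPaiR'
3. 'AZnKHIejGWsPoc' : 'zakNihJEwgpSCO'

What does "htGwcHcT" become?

The transformation: swap each adjacent pair of characters (1↔2, 3↔4, ...), then flip the case of every letter.
For "htGwcHcT", step one produces "thwGHcTc"; step two turns that into "THWghCtC".
(Check on "AZnKHIejGWsPoc": → "ZAKnIHjeWGPsco" → "zakNihJEwgpSCO" ✓)

THWghCtC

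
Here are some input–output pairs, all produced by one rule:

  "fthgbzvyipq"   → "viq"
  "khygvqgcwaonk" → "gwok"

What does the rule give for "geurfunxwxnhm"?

nwnm

The pattern: keep every other character starting from the first (positions 1st, 3rd, 5th, ...), then delete the first 3 characters.
Starting from "geurfunxwxnhm": after the first operation, "gufnwnm"; after the second, "nwnm".
(Check on "khygvqgcwaonk": → "kyvgwok" → "gwok" ✓)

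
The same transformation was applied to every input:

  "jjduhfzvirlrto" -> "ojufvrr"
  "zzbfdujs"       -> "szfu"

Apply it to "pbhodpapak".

The rule is to move the last 2 characters to the front (rotate right by 2), then keep every other character starting from the second (positions 2nd, 4th, 6th, ...).
"pbhodpapak" → "akpbhodpap" → "kbopp".
(Check on "jjduhfzvirlrto": → "tojjduhfzvirlr" → "ojufvrr" ✓)

kbopp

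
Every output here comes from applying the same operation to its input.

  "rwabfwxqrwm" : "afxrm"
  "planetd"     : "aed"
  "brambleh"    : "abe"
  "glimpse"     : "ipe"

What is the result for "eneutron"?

eto

Each output is the input with this applied: delete the first 2 characters, then keep every other character starting from the first (positions 1st, 3rd, 5th, ...).
For "eneutron", step one produces "eutron"; step two turns that into "eto".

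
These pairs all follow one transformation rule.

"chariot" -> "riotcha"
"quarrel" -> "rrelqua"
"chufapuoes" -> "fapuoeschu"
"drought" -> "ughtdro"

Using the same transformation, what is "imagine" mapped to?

The transformation: move the first 3 characters to the end (rotate left by 3).
So "imagine" becomes "gineima".

gineima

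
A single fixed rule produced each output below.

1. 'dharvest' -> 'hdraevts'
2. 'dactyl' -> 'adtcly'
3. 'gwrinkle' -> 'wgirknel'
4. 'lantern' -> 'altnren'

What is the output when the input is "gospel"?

ogpsle

The rule is to swap each adjacent pair of characters (1↔2, 3↔4, ...).
"gospel" → "ogpsle".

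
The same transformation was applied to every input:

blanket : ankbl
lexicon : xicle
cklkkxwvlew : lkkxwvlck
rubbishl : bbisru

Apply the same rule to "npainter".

aintnp

In each case the input is transformed by: delete the last 2 characters, then move the first 2 characters to the end (rotate left by 2).
On "npainter" that produces "aintnp".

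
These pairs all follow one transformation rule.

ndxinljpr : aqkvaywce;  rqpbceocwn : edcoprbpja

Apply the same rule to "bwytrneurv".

The pattern: shift every letter 13 places forward in the alphabet (wrapping around) — i.e. ROT13.
Doing the same to "bwytrneurv": "ojlgearhei".

ojlgearhei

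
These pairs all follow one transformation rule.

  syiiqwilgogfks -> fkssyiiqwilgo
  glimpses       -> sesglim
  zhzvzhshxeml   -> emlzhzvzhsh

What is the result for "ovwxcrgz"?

Rule — move the last 3 characters to the front (rotate right by 3), then delete the last character.
Working it through for "ovwxcrgz": intermediate "rgzovwxc", final "rgzovwx".

rgzovwx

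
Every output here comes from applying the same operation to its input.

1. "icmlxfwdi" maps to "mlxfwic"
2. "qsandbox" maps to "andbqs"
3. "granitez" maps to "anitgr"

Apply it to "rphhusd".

What's happening: delete the last 2 characters, then move the first 2 characters to the end (rotate left by 2).
Applying both steps to "rphhusd": "rphhu", then "hhurp".

hhurp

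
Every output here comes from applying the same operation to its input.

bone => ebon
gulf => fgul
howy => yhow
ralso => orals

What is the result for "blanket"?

Each output is the input with this applied: move the last character to the front.
For "blanket" the result is "tblanke".

tblanke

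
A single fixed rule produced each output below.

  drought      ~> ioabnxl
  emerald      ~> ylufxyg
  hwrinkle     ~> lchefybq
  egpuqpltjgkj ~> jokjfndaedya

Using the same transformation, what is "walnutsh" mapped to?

The rule is to move the first 2 characters to the end (rotate left by 2), then shift every letter 6 places backward in the alphabet (wrapping around).
For "walnutsh", step one produces "lnutshwa"; step two turns that into "fhonmbqu".

fhonmbqu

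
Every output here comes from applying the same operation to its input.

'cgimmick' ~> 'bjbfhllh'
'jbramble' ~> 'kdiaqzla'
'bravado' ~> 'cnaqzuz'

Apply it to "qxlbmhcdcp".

The pattern: shift every letter 1 place backward in the alphabet (wrapping around), then move the last 2 characters to the front (rotate right by 2).
On "qxlbmhcdcp": the first step gives "pwkalgbcbo", and the second then gives "bopwkalgbc".
(Check on "jbramble": → "iaqzlakd" → "kdiaqzla" ✓)

bopwkalgbc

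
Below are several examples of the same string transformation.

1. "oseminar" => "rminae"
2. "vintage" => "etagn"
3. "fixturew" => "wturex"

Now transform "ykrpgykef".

The transformation: delete the first 2 characters, then swap the first and last characters.
Doing the same to "ykrpgykef": "fpgyker".

fpgyker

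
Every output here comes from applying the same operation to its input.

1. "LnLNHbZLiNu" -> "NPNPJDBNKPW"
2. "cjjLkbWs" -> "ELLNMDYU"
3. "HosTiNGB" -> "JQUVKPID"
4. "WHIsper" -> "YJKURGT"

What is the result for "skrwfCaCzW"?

UMTYHECEBY

Each output is the input with this applied: shift every letter 2 places forward in the alphabet (wrapping around), then convert every letter to uppercase.
Starting from "skrwfCaCzW": after the first operation, "umtyhEcEbY"; after the second, "UMTYHECEBY".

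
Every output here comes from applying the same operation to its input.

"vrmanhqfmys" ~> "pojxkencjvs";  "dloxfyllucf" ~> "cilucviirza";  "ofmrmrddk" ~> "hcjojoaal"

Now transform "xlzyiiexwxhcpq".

niwvffbutuezmu

In each case the input is transformed by: shift every letter 3 places backward in the alphabet (wrapping around), then swap the first and last characters.
Applying both steps to "xlzyiiexwxhcpq": "uiwvffbutuezmn", then "niwvffbutuezmu".
(Check on "ofmrmrddk": → "lcjojoaah" → "hcjojoaal" ✓)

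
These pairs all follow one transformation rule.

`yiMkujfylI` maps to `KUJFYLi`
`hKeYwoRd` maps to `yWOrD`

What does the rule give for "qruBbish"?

The transformation: flip the case of every letter, then delete the first 3 characters.
"qruBbish" → "QRUbBISH" → "bBISH".
(Check on "yiMkujfylI": → "YImKUJFYLi" → "KUJFYLi" ✓)

bBISH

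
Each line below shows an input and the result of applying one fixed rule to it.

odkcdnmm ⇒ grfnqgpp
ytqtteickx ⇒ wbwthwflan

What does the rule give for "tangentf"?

dwjqqhiw

Rule — swap each adjacent pair of characters (1↔2, 3↔4, ...), then shift every letter 3 places forward in the alphabet (wrapping around).
Starting from "tangentf": after the first operation, "atgnneft"; after the second, "dwjqqhiw".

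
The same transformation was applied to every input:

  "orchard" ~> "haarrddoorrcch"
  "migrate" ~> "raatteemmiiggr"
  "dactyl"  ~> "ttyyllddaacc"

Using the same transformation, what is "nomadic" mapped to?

addiiccnnoomma

What's happening: double every character, then swap the front and back halves of the string.
Starting from "nomadic": after the first operation, "nnoommaaddiicc"; after the second, "addiiccnnoomma".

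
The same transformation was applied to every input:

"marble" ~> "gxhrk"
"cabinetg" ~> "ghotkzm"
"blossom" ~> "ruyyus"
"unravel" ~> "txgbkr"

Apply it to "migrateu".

The pattern: shift every letter 6 places forward in the alphabet (wrapping around), then delete the first character.
Starting from "migrateu": after the first operation, "somxgzka"; after the second, "omxgzka".

omxgzka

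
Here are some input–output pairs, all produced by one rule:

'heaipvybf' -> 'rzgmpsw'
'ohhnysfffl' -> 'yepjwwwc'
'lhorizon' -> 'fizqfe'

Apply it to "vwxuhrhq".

The pattern: delete the first 2 characters, then shift every letter 9 places backward in the alphabet (wrapping around).
Applying both steps to "vwxuhrhq": "xuhrhq", then "olyiyh".
(Check on "heaipvybf": → "aipvybf" → "rzgmpsw" ✓)

olyiyh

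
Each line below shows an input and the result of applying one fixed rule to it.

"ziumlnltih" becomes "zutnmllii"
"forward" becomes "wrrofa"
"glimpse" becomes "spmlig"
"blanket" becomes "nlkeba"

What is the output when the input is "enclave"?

Looking at the pairs, the operation is to delete the last character, then sort the characters into reverse alphabetical order.
Working it through for "enclave": intermediate "enclav", final "vnleca".

vnleca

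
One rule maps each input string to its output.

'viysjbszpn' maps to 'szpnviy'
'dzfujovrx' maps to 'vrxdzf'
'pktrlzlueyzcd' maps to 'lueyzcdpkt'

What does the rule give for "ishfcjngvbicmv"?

ngvbicmvish

In each case the input is transformed by: move the first 3 characters to the end (rotate left by 3), then delete the first 3 characters.
On "ishfcjngvbicmv": the first step gives "fcjngvbicmvish", and the second then gives "ngvbicmvish".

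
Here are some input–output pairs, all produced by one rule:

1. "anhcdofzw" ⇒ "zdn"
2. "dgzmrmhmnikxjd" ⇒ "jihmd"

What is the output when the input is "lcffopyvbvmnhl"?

hvyfl

Looking at the pairs, the operation is to reverse the string, then keep one character in every 3, starting at position 2 (positions 2nd, 5th, 8th, ...).
Applying both steps to "lcffopyvbvmnhl": "lhnmvbvypoffcl", then "hvyfl".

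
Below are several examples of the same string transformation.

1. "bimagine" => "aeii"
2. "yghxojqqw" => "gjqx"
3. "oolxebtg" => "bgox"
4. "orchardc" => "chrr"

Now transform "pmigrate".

The transformation: keep every other character starting from the second (positions 2nd, 4th, 6th, ...), then sort the characters into alphabetical order.
Starting from "pmigrate": after the first operation, "mgae"; after the second, "aegm".
(Check on "orchardc": → "rhrc" → "chrr" ✓)

aegm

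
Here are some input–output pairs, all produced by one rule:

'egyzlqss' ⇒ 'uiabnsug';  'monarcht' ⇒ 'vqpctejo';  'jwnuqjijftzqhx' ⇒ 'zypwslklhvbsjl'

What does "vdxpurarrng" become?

ifzrwtcttpx

Rule — swap the first and last characters, then shift every letter 2 places forward in the alphabet (wrapping around).
On "vdxpurarrng" that produces "ifzrwtcttpx".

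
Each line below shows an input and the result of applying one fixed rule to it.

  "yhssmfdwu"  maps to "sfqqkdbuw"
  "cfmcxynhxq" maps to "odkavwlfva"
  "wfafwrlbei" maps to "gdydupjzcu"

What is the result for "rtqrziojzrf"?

The pattern: shift every letter 2 places backward in the alphabet (wrapping around), then swap the first and last characters.
Working it through for "rtqrziojzrf": intermediate "propxgmhxpd", final "dropxgmhxpp".

dropxgmhxpp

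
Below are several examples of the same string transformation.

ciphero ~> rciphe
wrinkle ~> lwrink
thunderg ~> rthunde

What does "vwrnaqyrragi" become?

The transformation: delete the last character, then move the last character to the front.
Starting from "vwrnaqyrragi": after the first operation, "vwrnaqyrrag"; after the second, "gvwrnaqyrra".

gvwrnaqyrra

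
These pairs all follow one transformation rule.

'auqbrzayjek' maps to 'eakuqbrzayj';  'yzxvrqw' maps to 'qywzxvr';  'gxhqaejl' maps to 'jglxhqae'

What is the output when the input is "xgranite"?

txegrani

Each output is the input with this applied: swap the first and last characters, then move the last 2 characters to the front (rotate right by 2).
"xgranite" → "txegrani".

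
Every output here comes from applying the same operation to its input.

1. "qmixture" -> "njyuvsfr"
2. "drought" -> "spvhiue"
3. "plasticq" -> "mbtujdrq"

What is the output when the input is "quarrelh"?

The rule is to shift every letter 1 place forward in the alphabet (wrapping around), then move the first character to the end.
On "quarrelh": the first step gives "rvbssfmi", and the second then gives "vbssfmir".

vbssfmir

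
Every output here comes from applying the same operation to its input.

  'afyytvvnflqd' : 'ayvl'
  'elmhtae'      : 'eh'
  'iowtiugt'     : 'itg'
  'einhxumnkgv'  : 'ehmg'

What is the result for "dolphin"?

dp

Looking at the pairs, the operation is to move the last character to the front, then keep one character in every 3, starting at position 2 (positions 2nd, 5th, 8th, ...).
Starting from "dolphin": after the first operation, "ndolphi"; after the second, "dp".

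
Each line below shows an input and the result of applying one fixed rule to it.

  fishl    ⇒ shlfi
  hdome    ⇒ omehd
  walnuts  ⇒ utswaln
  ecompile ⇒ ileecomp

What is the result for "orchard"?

ardorch

The rule is to move the last 3 characters to the front (rotate right by 3).
Applying that to "orchard" gives "ardorch".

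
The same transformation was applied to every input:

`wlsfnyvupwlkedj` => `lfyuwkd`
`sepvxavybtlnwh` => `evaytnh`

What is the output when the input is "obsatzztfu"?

baztu

In each case the input is transformed by: keep every other character starting from the second (positions 2nd, 4th, 6th, ...).
Applying that to "obsatzztfu" gives "baztu".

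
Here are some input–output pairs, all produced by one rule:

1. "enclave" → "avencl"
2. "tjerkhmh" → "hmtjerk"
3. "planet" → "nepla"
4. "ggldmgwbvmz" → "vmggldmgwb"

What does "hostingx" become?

The transformation: delete the last character, then move the last 2 characters to the front (rotate right by 2).
Working it through for "hostingx": intermediate "hosting", final "nghosti".

nghosti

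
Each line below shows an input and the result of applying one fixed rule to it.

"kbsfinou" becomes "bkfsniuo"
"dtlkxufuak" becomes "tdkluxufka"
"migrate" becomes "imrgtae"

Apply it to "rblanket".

bralknte

The transformation: swap each adjacent pair of characters (1↔2, 3↔4, ...).
Doing the same to "rblanket": "bralknte".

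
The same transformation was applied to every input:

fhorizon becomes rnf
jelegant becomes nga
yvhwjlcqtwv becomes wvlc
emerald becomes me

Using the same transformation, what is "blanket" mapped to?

Rule — sort the characters into reverse alphabetical order, then keep one character in every 3, starting at position 2 (positions 2nd, 5th, 8th, ...).
For "blanket", step one produces "tnlkeba"; step two turns that into "ne".

ne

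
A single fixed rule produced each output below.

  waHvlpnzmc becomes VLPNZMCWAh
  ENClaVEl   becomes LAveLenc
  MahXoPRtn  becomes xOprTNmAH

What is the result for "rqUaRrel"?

Each output is the input with this applied: move the first 3 characters to the end (rotate left by 3), then flip the case of every letter.
For "rqUaRrel", step one produces "aRrelrqU"; step two turns that into "ArRELRQu".

ArRELRQu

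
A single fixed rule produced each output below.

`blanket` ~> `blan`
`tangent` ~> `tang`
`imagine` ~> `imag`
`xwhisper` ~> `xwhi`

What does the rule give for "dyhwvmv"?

dyhw

Looking at the pairs, the operation is to keep only the first 4 characters.
"dyhwvmv" → "dyhw".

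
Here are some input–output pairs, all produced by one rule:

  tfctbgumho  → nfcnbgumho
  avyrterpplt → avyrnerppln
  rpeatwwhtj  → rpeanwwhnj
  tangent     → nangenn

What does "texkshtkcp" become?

nexkshnkcp

What's happening: replace every "t" with "n".
So "texkshtkcp" becomes "nexkshnkcp".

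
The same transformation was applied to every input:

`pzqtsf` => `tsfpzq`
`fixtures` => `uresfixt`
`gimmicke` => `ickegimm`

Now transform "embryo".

Looking at the pairs, the operation is to swap the front and back halves of the string.
"embryo" → "ryoemb".

ryoemb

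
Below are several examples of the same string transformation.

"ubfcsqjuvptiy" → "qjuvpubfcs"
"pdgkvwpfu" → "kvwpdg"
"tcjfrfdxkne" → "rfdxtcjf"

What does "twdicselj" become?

icstwd

In each case the input is transformed by: delete the last 3 characters, then swap the front and back halves of the string.
Applying both steps to "twdicselj": "twdics", then "icstwd".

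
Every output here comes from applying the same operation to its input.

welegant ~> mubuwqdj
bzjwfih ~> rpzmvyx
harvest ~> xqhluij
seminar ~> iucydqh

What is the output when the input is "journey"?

What's happening: shift every letter 10 places backward in the alphabet (wrapping around).
For "journey" the result is "zekhduo".

zekhduo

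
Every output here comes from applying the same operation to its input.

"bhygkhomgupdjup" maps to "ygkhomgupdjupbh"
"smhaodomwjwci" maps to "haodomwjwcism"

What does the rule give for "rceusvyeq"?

Each output is the input with this applied: move the first 2 characters to the end (rotate left by 2).
Doing the same to "rceusvyeq": "eusvyeqrc".

eusvyeqrc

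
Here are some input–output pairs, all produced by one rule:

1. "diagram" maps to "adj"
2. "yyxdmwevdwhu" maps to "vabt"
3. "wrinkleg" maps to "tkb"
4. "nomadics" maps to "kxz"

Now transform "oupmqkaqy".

ljx

Rule — keep one character in every 3, starting at position 1 (positions 1st, 4th, 7th, ...), then shift every letter 3 places backward in the alphabet (wrapping around).
So "oupmqkaqy" becomes "ljx".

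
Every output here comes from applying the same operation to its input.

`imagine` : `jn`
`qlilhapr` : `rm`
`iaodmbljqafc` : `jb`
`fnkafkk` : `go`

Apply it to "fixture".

What's happening: shift every letter 1 place forward in the alphabet (wrapping around), then keep only the first 2 characters.
Doing the same to "fixture": "gj".

gj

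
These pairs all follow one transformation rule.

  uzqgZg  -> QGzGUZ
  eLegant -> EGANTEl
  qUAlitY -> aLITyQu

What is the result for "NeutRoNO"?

UTrOnonE

The transformation: flip the case of every letter, then move the first 2 characters to the end (rotate left by 2).
On "NeutRoNO" that produces "UTrOnonE".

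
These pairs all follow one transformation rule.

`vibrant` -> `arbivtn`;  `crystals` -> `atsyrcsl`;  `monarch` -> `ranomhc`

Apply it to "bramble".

bmarbel

In each case the input is transformed by: move the last 2 characters to the front (rotate right by 2), then reverse the string.
Applying both steps to "bramble": "lebramb", then "bmarbel".
(Check on "monarch": → "chmonar" → "ranomhc" ✓)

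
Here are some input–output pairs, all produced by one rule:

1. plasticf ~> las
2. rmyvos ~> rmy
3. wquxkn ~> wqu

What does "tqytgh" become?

tqy

In each case the input is transformed by: swap the front and back halves of the string, then keep only the last 3 characters.
Applying that to "tqytgh" gives "tqy".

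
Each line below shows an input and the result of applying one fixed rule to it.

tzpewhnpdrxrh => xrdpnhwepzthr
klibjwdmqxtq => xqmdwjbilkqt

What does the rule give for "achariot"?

Rule — reverse the string, then move the first 2 characters to the end (rotate left by 2).
"achariot" → "toirahca" → "irahcato".

irahcato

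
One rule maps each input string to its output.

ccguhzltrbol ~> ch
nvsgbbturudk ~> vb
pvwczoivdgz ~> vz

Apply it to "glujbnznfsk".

The pattern: keep one character in every 3, starting at position 2 (positions 2nd, 5th, 8th, ...), then keep only the first 2 characters.
On "glujbnznfsk": the first step gives "lbnk", and the second then gives "lb".

lb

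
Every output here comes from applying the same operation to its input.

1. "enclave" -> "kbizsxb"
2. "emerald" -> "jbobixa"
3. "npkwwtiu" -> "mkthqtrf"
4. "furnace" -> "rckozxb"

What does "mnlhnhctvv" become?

kjeiekqzss

The transformation: shift every letter 3 places backward in the alphabet (wrapping around), then swap each adjacent pair of characters (1↔2, 3↔4, ...).
On "mnlhnhctvv": the first step gives "jkiekezqss", and the second then gives "kjeiekqzss".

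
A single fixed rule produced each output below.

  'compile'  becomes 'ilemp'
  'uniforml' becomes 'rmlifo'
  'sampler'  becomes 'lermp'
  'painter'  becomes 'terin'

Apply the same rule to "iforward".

ardorw

What's happening: delete the first 2 characters, then move the last 3 characters to the front (rotate right by 3).
On "iforward": the first step gives "orward", and the second then gives "ardorw".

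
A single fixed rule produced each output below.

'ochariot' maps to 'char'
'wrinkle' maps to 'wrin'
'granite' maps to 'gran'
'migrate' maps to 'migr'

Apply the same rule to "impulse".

In each case the input is transformed by: move the last 3 characters to the front (rotate right by 3), then keep only the last 4 characters.
Starting from "impulse": after the first operation, "lseimpu"; after the second, "impu".

impu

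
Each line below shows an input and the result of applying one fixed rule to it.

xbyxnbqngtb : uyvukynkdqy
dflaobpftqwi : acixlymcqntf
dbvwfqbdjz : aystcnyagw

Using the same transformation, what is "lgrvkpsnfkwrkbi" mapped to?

The rule is to shift every letter 3 places backward in the alphabet (wrapping around).
Doing the same to "lgrvkpsnfkwrkbi": "idoshmpkchtohyf".

idoshmpkchtohyf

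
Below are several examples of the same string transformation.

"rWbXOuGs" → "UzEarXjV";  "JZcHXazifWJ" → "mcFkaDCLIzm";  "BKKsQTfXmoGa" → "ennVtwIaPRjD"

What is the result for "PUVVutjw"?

Each output is the input with this applied: shift every letter 3 places forward in the alphabet (wrapping around), then flip the case of every letter.
"PUVVutjw" → "SXYYxwmz" → "sxyyXWMZ".

sxyyXWMZ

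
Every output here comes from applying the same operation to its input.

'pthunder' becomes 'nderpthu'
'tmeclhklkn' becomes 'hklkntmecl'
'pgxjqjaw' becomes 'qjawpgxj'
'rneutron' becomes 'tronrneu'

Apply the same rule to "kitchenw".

Looking at the pairs, the operation is to swap the front and back halves of the string.
So "kitchenw" becomes "henwkitc".

henwkitc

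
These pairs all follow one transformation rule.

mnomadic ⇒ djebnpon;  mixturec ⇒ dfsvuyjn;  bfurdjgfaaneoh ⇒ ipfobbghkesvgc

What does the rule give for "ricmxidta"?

Looking at the pairs, the operation is to reverse the string, then shift every letter 1 place forward in the alphabet (wrapping around).
Applying that to "ricmxidta" gives "buejyndjs".
(Check on "mixturec": → "cerutxim" → "dfsvuyjn" ✓)

buejyndjs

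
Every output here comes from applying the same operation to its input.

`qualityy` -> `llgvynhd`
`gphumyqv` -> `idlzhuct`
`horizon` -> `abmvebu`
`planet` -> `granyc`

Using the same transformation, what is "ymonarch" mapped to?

The pattern: shift every letter 13 places forward in the alphabet (wrapping around) — i.e. ROT13, then reverse the string.
Applying both steps to "ymonarch": "lzbanepu", then "upenabzl".
(Check on "planet": → "cynarg" → "granyc" ✓)

upenabzl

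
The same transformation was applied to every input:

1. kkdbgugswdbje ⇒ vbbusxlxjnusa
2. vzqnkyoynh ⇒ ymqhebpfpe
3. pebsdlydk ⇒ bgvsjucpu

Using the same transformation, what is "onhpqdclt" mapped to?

The pattern: shift every letter 9 places backward in the alphabet (wrapping around), then move the last character to the front.
On "onhpqdclt": the first step gives "feyghutck", and the second then gives "kfeyghutc".

kfeyghutc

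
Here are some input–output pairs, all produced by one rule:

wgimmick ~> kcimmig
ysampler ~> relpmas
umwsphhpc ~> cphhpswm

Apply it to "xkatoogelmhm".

The rule is to reverse the string, then delete the last character.
So "xkatoogelmhm" becomes "mhmlegootak".

mhmlegootak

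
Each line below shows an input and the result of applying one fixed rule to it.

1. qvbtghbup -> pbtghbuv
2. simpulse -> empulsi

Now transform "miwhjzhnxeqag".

gwhjzhnxeqai

Each output is the input with this applied: delete the first character, then swap the first and last characters.
On "miwhjzhnxeqag": the first step gives "iwhjzhnxeqag", and the second then gives "gwhjzhnxeqai".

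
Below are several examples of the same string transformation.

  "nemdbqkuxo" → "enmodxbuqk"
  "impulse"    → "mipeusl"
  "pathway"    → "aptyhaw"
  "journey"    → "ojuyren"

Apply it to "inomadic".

What's happening: move the first character to the end, then take characters alternately from the front and the back (1st, last, 2nd, 2nd-last, ...).
For "inomadic", step one produces "nomadici"; step two turns that into "niocmiad".

niocmiad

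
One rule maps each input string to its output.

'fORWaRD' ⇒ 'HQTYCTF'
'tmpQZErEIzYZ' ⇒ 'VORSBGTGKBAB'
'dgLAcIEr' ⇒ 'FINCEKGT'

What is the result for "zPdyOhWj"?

The rule is to shift every letter 2 places forward in the alphabet (wrapping around), then convert every letter to uppercase.
For "zPdyOhWj", step one produces "bRfaQjYl"; step two turns that into "BRFAQJYL".

BRFAQJYL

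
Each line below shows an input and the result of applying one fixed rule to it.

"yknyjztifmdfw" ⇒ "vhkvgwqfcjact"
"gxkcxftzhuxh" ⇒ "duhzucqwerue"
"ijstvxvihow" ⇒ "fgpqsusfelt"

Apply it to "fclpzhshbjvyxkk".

czimwepeygsvuhh

Each output is the input with this applied: shift every letter 3 places backward in the alphabet (wrapping around).
On "fclpzhshbjvyxkk" that produces "czimwepeygsvuhh".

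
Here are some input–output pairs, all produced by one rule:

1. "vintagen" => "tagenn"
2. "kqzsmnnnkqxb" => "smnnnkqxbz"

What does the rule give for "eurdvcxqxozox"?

Each output is the input with this applied: delete the first 2 characters, then move the first character to the end.
"eurdvcxqxozox" → "dvcxqxozoxr".

dvcxqxozoxr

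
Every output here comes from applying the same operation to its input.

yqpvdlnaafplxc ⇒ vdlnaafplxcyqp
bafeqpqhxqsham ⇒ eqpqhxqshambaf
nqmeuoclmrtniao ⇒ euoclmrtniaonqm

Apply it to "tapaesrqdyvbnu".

aesrqdyvbnutap

The transformation: move the first 3 characters to the end (rotate left by 3).
For "tapaesrqdyvbnu" the result is "aesrqdyvbnutap".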